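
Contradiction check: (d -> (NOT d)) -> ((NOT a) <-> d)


Truth table over {a, d}:
a | d | φ
---------
F | F | F
T | F | T
F | T | T
T | T | T
Satisfying assignment at row 2: a=T, d=F gives T.

No, it is not a contradiction.


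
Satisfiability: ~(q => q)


Check all 2 assignments over {q}:
q | φ
-----
False | False
True | False
No assignment makes the formula true.

Unsatisfiable.


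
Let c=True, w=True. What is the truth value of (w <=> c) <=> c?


Substitute c=True, w=True:
w <=> c = True <=> True = True
(w <=> c) <=> c = True <=> True = True

True


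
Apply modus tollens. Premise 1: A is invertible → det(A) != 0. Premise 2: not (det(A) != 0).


Modus tollens: from (P → Q) and ¬Q, infer ¬P.
Q = 'det(A) != 0' is denied; since P → Q, P must also fail.

Not (A is invertible).


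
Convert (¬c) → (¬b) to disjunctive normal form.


Step 1: Rewrite (¬c) → (¬b) as ¬(¬c) ∨ (¬b).
Step 2: Eliminate any double negations (¬¬X = X).

c ∨ (¬b)


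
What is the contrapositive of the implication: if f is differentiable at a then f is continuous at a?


The contrapositive of (P → Q) is (¬Q → ¬P); it is logically equivalent to the original.
Here P = 'f is differentiable at a' and Q = 'f is continuous at a'.

If not (f is continuous at a), then not (f is differentiable at a).


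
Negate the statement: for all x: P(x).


¬(for all x: φ) = there exists x: ¬φ, and ¬(there exists x: φ) = for all x: ¬φ.
Apply to the universal statement.

there exists x: NOT(P(x))


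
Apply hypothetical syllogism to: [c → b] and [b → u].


Hypothetical syllogism: from (P → Q) and (Q → R), infer (P → R).
Chain the two implications through the shared middle term 'b'.

c → u


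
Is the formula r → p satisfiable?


Search for a satisfying assignment over {p, r}.
Try p=F, r=F: the formula evaluates to T.
A satisfying assignment exists.

Satisfiable.


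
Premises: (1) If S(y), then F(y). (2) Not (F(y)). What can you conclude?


Modus tollens: from (P → Q) and ¬Q, infer ¬P.
Q = 'F(y)' is denied; since P → Q, P must also fail.

Not (S(y)).


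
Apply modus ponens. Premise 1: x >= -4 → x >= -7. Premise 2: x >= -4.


Modus ponens: from (P → Q) and P, infer Q.
P = 'x >= -4' is asserted, and P → Q holds, so Q follows.

x >= -7.


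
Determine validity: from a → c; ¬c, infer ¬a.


This matches the form of modus tollens: the conclusion follows in every model of the premises.

Valid.


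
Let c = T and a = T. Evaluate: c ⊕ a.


Exclusive or is true when exactly one operand is true.
Substitute: c=T, a=T.
T ⊕ T evaluates to F.

F


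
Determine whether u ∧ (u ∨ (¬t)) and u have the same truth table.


Compare truth tables:
t | u | φ | ψ
-------------
F | F | F | F
T | F | F | F
F | T | T | T
T | T | T | T
The columns φ and ψ agree on every row.

Yes, they are logically equivalent.


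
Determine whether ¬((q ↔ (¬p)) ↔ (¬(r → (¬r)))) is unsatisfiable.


Truth table over {p, q, r}:
p | q | r | φ
-------------
F | F | F | F
T | F | F | T
F | T | F | T
T | T | F | F
F | F | T | T
T | F | T | F
F | T | T | F
T | T | T | T
Satisfying assignment at row 2: p=T, q=F, r=F gives T.

No, it is not a contradiction.


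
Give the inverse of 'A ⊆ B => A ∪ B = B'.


The inverse of (P → Q) is (¬P → ¬Q). It is equivalent to the converse, not to the original.
Here P = 'A ⊆ B' and Q = 'A ∪ B = B'.

If not (A ⊆ B), then not (A ∪ B = B).


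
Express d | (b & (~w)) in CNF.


Step 1: Distribute ∨ over ∧: d ∨ (b ∧ (¬w)) = (d ∨ b) ∧ (d ∨ (¬w)).

(d | b) & (d | (~w))


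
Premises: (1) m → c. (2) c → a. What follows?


Hypothetical syllogism: from (P → Q) and (Q → R), infer (P → R).
Chain the two implications through the shared middle term 'c'.

m → a


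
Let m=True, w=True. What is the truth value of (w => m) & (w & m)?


Substitute m=True, w=True:
w => m = True => True = True
w & m = True & True = True
(w => m) & (w & m) = True & True = True

True


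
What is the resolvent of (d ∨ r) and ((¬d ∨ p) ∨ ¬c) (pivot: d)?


The clauses contain complementary literals d and ¬d.
Resolution eliminates this pair and disjoins the remaining literals (merging duplicates).

((r ∨ p) ∨ ¬c)


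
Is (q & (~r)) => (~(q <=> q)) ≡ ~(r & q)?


Compare truth tables:
q | r | φ | ψ
-------------
False | False | True | True
True | False | False | True
False | True | True | True
True | True | True | False
They differ at row 2 (q=True, r=False): φ=False but ψ=True.

No, they are not logically equivalent.


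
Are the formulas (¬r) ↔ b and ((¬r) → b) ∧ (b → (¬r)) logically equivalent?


Compare truth tables:
b | r | φ | ψ
-------------
F | F | F | F
T | F | T | T
F | T | T | T
T | T | F | F
The columns φ and ψ agree on every row.

Yes, they are logically equivalent.


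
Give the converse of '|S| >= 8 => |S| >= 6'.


The converse of (P → Q) is (Q → P). It is not in general equivalent to the original.
Here P = '|S| >= 8' and Q = '|S| >= 6'.

If |S| >= 6, then |S| >= 8.


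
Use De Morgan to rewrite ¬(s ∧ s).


De Morgan: the negation of a conjunction is the disjunction of the negations.
Distribute ¬ across ∧, flipping it to ∨, and negate each literal.

(¬s) ∨ (¬s)


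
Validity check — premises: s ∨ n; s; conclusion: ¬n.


This is affirming a disjunct (fallacy). There exist truth assignments where the premises are all true but the conclusion is false.

Invalid.


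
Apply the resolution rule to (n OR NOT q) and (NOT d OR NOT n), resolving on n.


The clauses contain complementary literals n and NOTn.
Resolution eliminates this pair and disjoins the remaining literals (merging duplicates).

(NOT q OR NOT d)


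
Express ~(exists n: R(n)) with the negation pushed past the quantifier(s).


¬(forall x: φ) = exists x: ¬φ, and ¬(exists x: φ) = forall x: ¬φ.
Apply to the existential statement.

forall n: ~(R(n))


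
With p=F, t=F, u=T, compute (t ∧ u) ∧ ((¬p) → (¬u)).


Substitute p=F, t=F, u=T:
t ∧ u = F ∧ T = F
¬p = T
¬u = F
(¬p) → (¬u) = T → F = F
(t ∧ u) ∧ ((¬p) → (¬u)) = F ∧ F = F

F


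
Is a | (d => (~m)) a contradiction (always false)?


Truth table over {a, d, m}:
a | d | m | φ
-------------
False | False | False | True
True | False | False | True
False | True | False | True
True | True | False | True
False | False | True | True
True | False | True | True
False | True | True | False
True | True | True | True
Satisfying assignment at row 1: a=False, d=False, m=False gives True.

No, it is not a contradiction.


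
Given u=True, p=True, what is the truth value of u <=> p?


Biconditional is true when both operands have the same truth value.
Substitute: u=True, p=True.
True <=> True evaluates to True.

True


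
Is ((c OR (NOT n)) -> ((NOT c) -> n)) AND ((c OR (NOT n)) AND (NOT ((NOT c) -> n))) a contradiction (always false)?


Truth table over {c, n}:
c | n | φ
---------
F | F | F
T | F | F
F | T | F
T | T | F
Every row is false.

Yes, it is a contradiction.


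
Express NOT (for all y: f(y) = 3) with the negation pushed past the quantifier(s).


¬(for all x: φ) = there exists x: ¬φ, and ¬(there exists x: φ) = for all x: ¬φ.
Apply to the universal statement.

there exists y: NOT(f(y) = 3)


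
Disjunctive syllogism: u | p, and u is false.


Disjunctive syllogism: from (P ∨ Q) and ¬P, infer Q.
One disjunct, 'u', is ruled out; the other must hold.

p


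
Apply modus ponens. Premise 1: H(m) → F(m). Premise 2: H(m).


Modus ponens: from (P → Q) and P, infer Q.
P = 'H(m)' is asserted, and P → Q holds, so Q follows.

F(m).


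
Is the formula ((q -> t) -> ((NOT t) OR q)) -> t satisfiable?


Search for a satisfying assignment over {q, t}.
Try q=F, t=T: the formula evaluates to T.
A satisfying assignment exists.

Satisfiable.


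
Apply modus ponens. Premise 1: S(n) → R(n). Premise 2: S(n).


Modus ponens: from (P → Q) and P, infer Q.
P = 'S(n)' is asserted, and P → Q holds, so Q follows.

R(n).


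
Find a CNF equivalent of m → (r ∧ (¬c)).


Step 1: Rewrite m → (r ∧ (¬c)) as ¬m ∨ (r ∧ (¬c)).
Step 2: Distribute ∨ over ∧.

((¬m) ∨ r) ∧ ((¬m) ∨ (¬c))


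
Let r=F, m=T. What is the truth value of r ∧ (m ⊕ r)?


Substitute r=F, m=T:
m ⊕ r = T ⊕ F = T
r ∧ (m ⊕ r) = F ∧ T = F

F


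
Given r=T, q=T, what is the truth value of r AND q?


Conjunction is true only when both operands are true.
Substitute: r=T, q=T.
T AND T evaluates to T.

T


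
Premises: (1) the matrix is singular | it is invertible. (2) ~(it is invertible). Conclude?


Disjunctive syllogism: from (P ∨ Q) and ¬P, infer Q.
One disjunct, 'it is invertible', is ruled out; the other must hold.

the matrix is singular


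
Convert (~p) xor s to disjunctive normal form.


Step 1: (¬p) ⊕ s is true exactly when they disagree: ((¬p) ∧ ¬s) ∨ (¬(¬p) ∧ s).
Step 2: Eliminate any double negations (¬¬X = X).

((~p) & (~s)) | (p & s)


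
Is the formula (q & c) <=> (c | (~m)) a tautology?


Build the truth table over {c, m, q}:
c | m | q | φ
-------------
False | False | False | False
True | False | False | False
False | True | False | True
True | True | False | False
False | False | True | False
True | False | True | True
False | True | True | True
True | True | True | True
Counterexample at row 1: with c=False, m=False, q=False, the formula is False.

No, it is not a tautology.


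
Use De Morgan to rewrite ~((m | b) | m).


De Morgan: the negation of a disjunction is the conjunction of the negations.
Distribute ~ across |, flipping it to &, and negate each literal.

((~m) & (~b)) & (~m)


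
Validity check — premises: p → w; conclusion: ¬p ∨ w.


This matches the form of material implication: the conclusion follows in every model of the premises.

Valid.


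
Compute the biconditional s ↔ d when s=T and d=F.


Biconditional is true when both operands have the same truth value.
Substitute: s=T, d=F.
T ↔ F evaluates to F.

F


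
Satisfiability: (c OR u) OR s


Search for a satisfying assignment over {c, s, u}.
Try c=T, s=F, u=F: the formula evaluates to T.
A satisfying assignment exists.

Satisfiable.


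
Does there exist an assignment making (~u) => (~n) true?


Search for a satisfying assignment over {n, u}.
Try n=False, u=False: the formula evaluates to True.
A satisfying assignment exists.

Satisfiable.


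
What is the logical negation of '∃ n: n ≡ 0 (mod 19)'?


¬(∀ x: φ) = ∃ x: ¬φ, and ¬(∃ x: φ) = ∀ x: ¬φ.
Apply to the existential statement.

∀ n: ¬(n ≡ 0 (mod 19))


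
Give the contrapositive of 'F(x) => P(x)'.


The contrapositive of (P → Q) is (¬Q → ¬P); it is logically equivalent to the original.
Here P = 'F(x)' and Q = 'P(x)'.

If not (P(x)), then not (F(x)).


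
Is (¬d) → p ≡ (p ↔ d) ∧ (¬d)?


Compare truth tables:
d | p | φ | ψ
-------------
F | F | F | T
T | F | T | F
F | T | T | F
T | T | T | F
They differ at row 1 (d=F, p=F): φ=F but ψ=T.

No, they are not logically equivalent.


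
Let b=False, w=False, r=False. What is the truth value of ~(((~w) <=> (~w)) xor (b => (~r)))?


Substitute b=False, w=False, r=False:
~w = True
~w = True
(~w) <=> (~w) = True <=> True = True
~r = True
b => (~r) = False => True = True
((~w) <=> (~w)) xor (b => (~r)) = True xor True = False
~(((~w) <=> (~w)) xor (b => (~r))) = True

True


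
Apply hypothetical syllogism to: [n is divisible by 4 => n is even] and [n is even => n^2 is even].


Hypothetical syllogism: from (P → Q) and (Q → R), infer (P → R).
Chain the two implications through the shared middle term 'n is even'.

n is divisible by 4 => n^2 is even


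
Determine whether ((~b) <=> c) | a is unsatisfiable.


Truth table over {a, b, c}:
a | b | c | φ
-------------
False | False | False | False
True | False | False | True
False | True | False | True
True | True | False | True
False | False | True | True
True | False | True | True
False | True | True | False
True | True | True | True
Satisfying assignment at row 2: a=True, b=False, c=False gives True.

No, it is not a contradiction.


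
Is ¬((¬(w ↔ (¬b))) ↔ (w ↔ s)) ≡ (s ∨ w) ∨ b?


Compare truth tables:
b | s | w | φ | ψ
-----------------
F | F | F | F | F
T | F | F | T | T
F | T | F | T | T
T | T | F | F | T
F | F | T | F | T
T | F | T | T | T
F | T | T | T | T
T | T | T | F | T
They differ at row 4 (b=T, s=T, w=F): φ=F but ψ=T.

No, they are not logically equivalent.


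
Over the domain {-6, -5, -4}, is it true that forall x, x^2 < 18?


Evaluate the predicate on each element: -6:False, -5:False, -4:True.
Counterexample x = -6 fails the predicate.

False


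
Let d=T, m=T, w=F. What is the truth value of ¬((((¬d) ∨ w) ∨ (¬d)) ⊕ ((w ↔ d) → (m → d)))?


Substitute d=T, m=T, w=F:
¬d = F
(¬d) ∨ w = F ∨ F = F
¬d = F
((¬d) ∨ w) ∨ (¬d) = F ∨ F = F
w ↔ d = F ↔ T = F
m → d = T → T = T
(w ↔ d) → (m → d) = F → T = T
(((¬d) ∨ w) ∨ (¬d)) ⊕ ((w ↔ d) → (m → d)) = F ⊕ T = T
¬((((¬d) ∨ w) ∨ (¬d)) ⊕ ((w ↔ d) → (m → d))) = F

F


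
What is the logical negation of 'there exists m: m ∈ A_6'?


¬(for all x: φ) = there exists x: ¬φ, and ¬(there exists x: φ) = for all x: ¬φ.
Apply to the existential statement.

for all m: NOT(m ∈ A_6)


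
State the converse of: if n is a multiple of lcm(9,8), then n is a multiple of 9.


The converse of (P → Q) is (Q → P). It is not in general equivalent to the original.
Here P = 'n is a multiple of lcm(9,8)' and Q = 'n is a multiple of 9'.

If n is a multiple of 9, then n is a multiple of lcm(9,8).


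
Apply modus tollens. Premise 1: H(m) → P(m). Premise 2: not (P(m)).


Modus tollens: from (P → Q) and ¬Q, infer ¬P.
Q = 'P(m)' is denied; since P → Q, P must also fail.

Not (H(m)).


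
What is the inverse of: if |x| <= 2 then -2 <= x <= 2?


The inverse of (P → Q) is (¬P → ¬Q). It is equivalent to the converse, not to the original.
Here P = '|x| <= 2' and Q = '-2 <= x <= 2'.

If not (|x| <= 2), then not (-2 <= x <= 2).


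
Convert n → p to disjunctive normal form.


Step 1: Rewrite n → p as ¬n ∨ p.

(¬n) ∨ p


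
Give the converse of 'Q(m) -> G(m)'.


The converse of (P → Q) is (Q → P). It is not in general equivalent to the original.
Here P = 'Q(m)' and Q = 'G(m)'.

If G(m), then Q(m).


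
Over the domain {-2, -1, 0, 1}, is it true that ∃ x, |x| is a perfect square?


Evaluate the predicate on each element: -2:F, -1:T, 0:T, 1:T.
Witness x = -1 satisfies the predicate.

T


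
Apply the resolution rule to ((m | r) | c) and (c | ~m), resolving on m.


The clauses contain complementary literals m and ~m.
Resolution eliminates this pair and disjoins the remaining literals (merging duplicates).

(c | r)


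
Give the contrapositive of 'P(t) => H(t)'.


The contrapositive of (P → Q) is (¬Q → ¬P); it is logically equivalent to the original.
Here P = 'P(t)' and Q = 'H(t)'.

If not (H(t)), then not (P(t)).


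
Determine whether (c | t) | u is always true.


Build the truth table over {c, t, u}:
c | t | u | φ
-------------
False | False | False | False
True | False | False | True
False | True | False | True
True | True | False | True
False | False | True | True
True | False | True | True
False | True | True | True
True | True | True | True
Counterexample at row 1: with c=False, t=False, u=False, the formula is False.

No, it is not a tautology.


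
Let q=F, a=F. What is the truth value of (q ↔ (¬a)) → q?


Substitute q=F, a=F:
¬a = T
q ↔ (¬a) = F ↔ T = F
(q ↔ (¬a)) → q = F → F = T

T


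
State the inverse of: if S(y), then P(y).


The inverse of (P → Q) is (¬P → ¬Q). It is equivalent to the converse, not to the original.
Here P = 'S(y)' and Q = 'P(y)'.

If not (S(y)), then not (P(y)).


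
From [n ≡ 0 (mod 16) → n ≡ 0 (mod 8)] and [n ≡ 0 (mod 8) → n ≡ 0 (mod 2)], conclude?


Hypothetical syllogism: from (P → Q) and (Q → R), infer (P → R).
Chain the two implications through the shared middle term 'n ≡ 0 (mod 8)'.

n ≡ 0 (mod 16) → n ≡ 0 (mod 2)


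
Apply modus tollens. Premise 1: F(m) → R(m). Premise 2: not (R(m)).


Modus tollens: from (P → Q) and ¬Q, infer ¬P.
Q = 'R(m)' is denied; since P → Q, P must also fail.

Not (F(m)).


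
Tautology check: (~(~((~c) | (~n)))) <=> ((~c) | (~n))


Build the truth table over {c, n}:
c | n | φ
---------
False | False | True
True | False | True
False | True | True
True | True | True
Every row evaluates to true.

Yes, it is a tautology.


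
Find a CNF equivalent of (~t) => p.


Step 1: Rewrite (¬t) → p as ¬(¬t) ∨ p.
Step 2: Eliminate any double negations (¬¬X = X).

t | p


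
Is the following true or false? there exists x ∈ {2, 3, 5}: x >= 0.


Evaluate the predicate on each element: 2:T, 3:T, 5:T.
Witness x = 2 satisfies the predicate.

T


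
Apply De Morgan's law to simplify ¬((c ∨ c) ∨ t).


De Morgan: the negation of a disjunction is the conjunction of the negations.
Distribute ¬ across ∨, flipping it to ∧, and negate each literal.

((¬c) ∧ (¬c)) ∧ (¬t)


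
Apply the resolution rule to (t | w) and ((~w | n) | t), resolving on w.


The clauses contain complementary literals w and ~w.
Resolution eliminates this pair and disjoins the remaining literals (merging duplicates).

(t | n)


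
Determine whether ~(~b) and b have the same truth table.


Compare truth tables:
b | φ | ψ
---------
False | False | False
True | True | True
The columns φ and ψ agree on every row.

Yes, they are logically equivalent.


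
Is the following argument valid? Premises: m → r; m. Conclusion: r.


This matches the form of modus ponens: the conclusion follows in every model of the premises.

Valid.


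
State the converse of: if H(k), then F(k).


The converse of (P → Q) is (Q → P). It is not in general equivalent to the original.
Here P = 'H(k)' and Q = 'F(k)'.

If F(k), then H(k).


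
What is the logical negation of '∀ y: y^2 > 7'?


¬(∀ x: φ) = ∃ x: ¬φ, and ¬(∃ x: φ) = ∀ x: ¬φ.
Apply to the universal statement.

∃ y: ¬(y^2 > 7)


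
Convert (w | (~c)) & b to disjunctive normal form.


Step 1: Distribute ∧ over ∨: (w ∨ (¬c)) ∧ b = (w ∧ b) ∨ ((¬c) ∧ b).

(w & b) | ((~c) & b)


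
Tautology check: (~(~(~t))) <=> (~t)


Build the truth table over {t}:
t | φ
-----
False | True
True | True
Every row evaluates to true.

Yes, it is a tautology.


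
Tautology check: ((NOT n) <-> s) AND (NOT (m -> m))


Build the truth table over {m, n, s}:
m | n | s | φ
-------------
F | F | F | F
T | F | F | F
F | T | F | F
T | T | F | F
F | F | T | F
T | F | T | F
F | T | T | F
T | T | T | F
Counterexample at row 1: with m=F, n=F, s=F, the formula is F.

No, it is not a tautology.


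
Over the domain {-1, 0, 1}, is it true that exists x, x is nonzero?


Evaluate the predicate on each element: -1:True, 0:False, 1:True.
Witness x = -1 satisfies the predicate.

True


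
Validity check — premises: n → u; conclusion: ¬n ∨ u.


This matches the form of material implication: the conclusion follows in every model of the premises.

Valid.


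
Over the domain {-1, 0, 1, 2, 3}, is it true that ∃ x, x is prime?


Evaluate the predicate on each element: -1:F, 0:F, 1:F, 2:T, 3:T.
Witness x = 2 satisfies the predicate.

T


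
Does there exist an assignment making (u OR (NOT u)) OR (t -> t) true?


Search for a satisfying assignment over {t, u}.
Try t=F, u=F: the formula evaluates to T.
A satisfying assignment exists.

Satisfiable.


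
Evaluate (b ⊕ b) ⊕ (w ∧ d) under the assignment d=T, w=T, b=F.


Substitute d=T, w=T, b=F:
b ⊕ b = F ⊕ F = F
w ∧ d = T ∧ T = T
(b ⊕ b) ⊕ (w ∧ d) = F ⊕ T = T

T


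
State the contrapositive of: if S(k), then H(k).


The contrapositive of (P → Q) is (¬Q → ¬P); it is logically equivalent to the original.
Here P = 'S(k)' and Q = 'H(k)'.

If not (H(k)), then not (S(k)).


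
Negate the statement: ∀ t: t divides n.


¬(∀ x: φ) = ∃ x: ¬φ, and ¬(∃ x: φ) = ∀ x: ¬φ.
Apply to the universal statement.

∃ t: ¬(t divides n)


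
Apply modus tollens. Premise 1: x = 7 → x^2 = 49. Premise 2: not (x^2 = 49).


Modus tollens: from (P → Q) and ¬Q, infer ¬P.
Q = 'x^2 = 49' is denied; since P → Q, P must also fail.

Not (x = 7).


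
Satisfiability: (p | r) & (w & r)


Search for a satisfying assignment over {p, r, w}.
Try p=False, r=True, w=True: the formula evaluates to True.
A satisfying assignment exists.

Satisfiable.


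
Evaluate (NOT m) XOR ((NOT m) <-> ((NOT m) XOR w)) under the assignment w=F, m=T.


Substitute w=F, m=T:
NOT m = F
NOT m = F
NOT m = F
(NOT m) XOR w = F XOR F = F
(NOT m) <-> ((NOT m) XOR w) = F <-> F = T
(NOT m) XOR ((NOT m) <-> ((NOT m) XOR w)) = F XOR T = T

T


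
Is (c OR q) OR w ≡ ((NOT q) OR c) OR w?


Compare truth tables:
c | q | w | φ | ψ
-----------------
F | F | F | F | T
T | F | F | T | T
F | T | F | T | F
T | T | F | T | T
F | F | T | T | T
T | F | T | T | T
F | T | T | T | T
T | T | T | T | T
They differ at row 1 (c=F, q=F, w=F): φ=F but ψ=T.

No, they are not logically equivalent.


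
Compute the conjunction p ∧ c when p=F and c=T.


Conjunction is true only when both operands are true.
Substitute: p=F, c=T.
F ∧ T evaluates to F.

F


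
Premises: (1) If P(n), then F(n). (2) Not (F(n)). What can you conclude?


Modus tollens: from (P → Q) and ¬Q, infer ¬P.
Q = 'F(n)' is denied; since P → Q, P must also fail.

Not (P(n)).


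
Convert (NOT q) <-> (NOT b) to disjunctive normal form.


Step 1: (¬q) ↔ (¬b) is true exactly when both agree: ((¬q) ∧ (¬b)) ∨ (¬(¬q) ∧ ¬(¬b)).
Step 2: Eliminate any double negations (¬¬X = X).

((NOT q) AND (NOT b)) OR (q AND b)


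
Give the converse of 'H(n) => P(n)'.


The converse of (P → Q) is (Q → P). It is not in general equivalent to the original.
Here P = 'H(n)' and Q = 'P(n)'.

If P(n), then H(n).


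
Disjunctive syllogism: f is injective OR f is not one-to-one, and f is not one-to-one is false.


Disjunctive syllogism: from (P ∨ Q) and ¬P, infer Q.
One disjunct, 'f is not one-to-one', is ruled out; the other must hold.

f is injective


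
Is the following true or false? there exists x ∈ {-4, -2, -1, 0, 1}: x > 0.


Evaluate the predicate on each element: -4:F, -2:F, -1:F, 0:F, 1:T.
Witness x = 1 satisfies the predicate.

T


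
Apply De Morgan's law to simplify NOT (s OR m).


De Morgan: the negation of a disjunction is the conjunction of the negations.
Distribute NOT across OR, flipping it to AND, and negate each literal.

(NOT s) AND (NOT m)


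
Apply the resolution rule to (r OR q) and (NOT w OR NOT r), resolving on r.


The clauses contain complementary literals r and NOTr.
Resolution eliminates this pair and disjoins the remaining literals (merging duplicates).

(q OR NOT w)


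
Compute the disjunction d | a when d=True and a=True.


Disjunction is false only when both operands are false.
Substitute: d=True, a=True.
True | True evaluates to True.

True


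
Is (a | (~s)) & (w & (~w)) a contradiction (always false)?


Truth table over {a, s, w}:
a | s | w | φ
-------------
False | False | False | False
True | False | False | False
False | True | False | False
True | True | False | False
False | False | True | False
True | False | True | False
False | True | True | False
True | True | True | False
Every row is false.

Yes, it is a contradiction.


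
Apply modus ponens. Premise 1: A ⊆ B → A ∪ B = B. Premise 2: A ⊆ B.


Modus ponens: from (P → Q) and P, infer Q.
P = 'A ⊆ B' is asserted, and P → Q holds, so Q follows.

A ∪ B = B.


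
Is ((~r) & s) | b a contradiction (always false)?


Truth table over {b, r, s}:
b | r | s | φ
-------------
False | False | False | False
True | False | False | True
False | True | False | False
True | True | False | True
False | False | True | True
True | False | True | True
False | True | True | False
True | True | True | True
Satisfying assignment at row 2: b=True, r=False, s=False gives True.

No, it is not a contradiction.


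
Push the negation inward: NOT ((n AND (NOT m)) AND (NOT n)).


De Morgan: the negation of a conjunction is the disjunction of the negations.
Distribute NOT across AND, flipping it to OR, and negate each literal.

((NOT n) OR m) OR n


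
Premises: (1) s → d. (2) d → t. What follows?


Hypothetical syllogism: from (P → Q) and (Q → R), infer (P → R).
Chain the two implications through the shared middle term 'd'.

s → t


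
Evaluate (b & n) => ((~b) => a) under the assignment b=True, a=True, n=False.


Substitute b=True, a=True, n=False:
b & n = True & False = False
~b = False
(~b) => a = False => True = True
(b & n) => ((~b) => a) = False => True = True

True


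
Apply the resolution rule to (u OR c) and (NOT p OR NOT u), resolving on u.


The clauses contain complementary literals u and NOTu.
Resolution eliminates this pair and disjoins the remaining literals (merging duplicates).

(c OR NOT p)


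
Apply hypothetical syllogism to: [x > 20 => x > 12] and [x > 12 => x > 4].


Hypothetical syllogism: from (P → Q) and (Q → R), infer (P → R).
Chain the two implications through the shared middle term 'x > 12'.

x > 20 => x > 4


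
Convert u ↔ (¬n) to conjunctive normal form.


Step 1: Rewrite u ↔ (¬n) as (u → (¬n)) ∧ ((¬n) → u).
Step 2: Rewrite each implication as a disjunction.
Step 3: Eliminate any double negations (¬¬X = X).

((¬u) ∨ (¬n)) ∧ (n ∨ u)


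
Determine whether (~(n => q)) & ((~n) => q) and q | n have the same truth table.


Compare truth tables:
n | q | φ | ψ
-------------
False | False | False | False
True | False | True | True
False | True | False | True
True | True | False | True
They differ at row 3 (n=False, q=True): φ=False but ψ=True.

No, they are not logically equivalent.


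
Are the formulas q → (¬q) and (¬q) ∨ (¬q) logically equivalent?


Compare truth tables:
q | φ | ψ
---------
F | T | T
T | F | F
The columns φ and ψ agree on every row.

Yes, they are logically equivalent.


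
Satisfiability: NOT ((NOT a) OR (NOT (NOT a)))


Check all 2 assignments over {a}:
a | φ
-----
F | F
T | F
No assignment makes the formula true.

Unsatisfiable.


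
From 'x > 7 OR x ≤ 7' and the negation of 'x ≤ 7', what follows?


Disjunctive syllogism: from (P ∨ Q) and ¬P, infer Q.
One disjunct, 'x ≤ 7', is ruled out; the other must hold.

x > 7


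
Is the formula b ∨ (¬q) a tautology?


Build the truth table over {b, q}:
b | q | φ
---------
F | F | T
T | F | T
F | T | F
T | T | T
Counterexample at row 3: with b=F, q=T, the formula is F.

No, it is not a tautology.


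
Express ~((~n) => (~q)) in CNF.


Step 1: Rewrite (¬n) → (¬q) as ¬(¬n) ∨ (¬q).
Step 2: Negate: ¬(¬(¬n) ∨ (¬q)) = (¬n) ∧ ¬(¬q) (De Morgan + double negation).
Step 3: Eliminate any double negations (¬¬X = X).

(~n) & q


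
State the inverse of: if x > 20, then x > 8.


The inverse of (P → Q) is (¬P → ¬Q). It is equivalent to the converse, not to the original.
Here P = 'x > 20' and Q = 'x > 8'.

If not (x > 20), then not (x > 8).


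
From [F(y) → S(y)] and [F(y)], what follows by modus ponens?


Modus ponens: from (P → Q) and P, infer Q.
P = 'F(y)' is asserted, and P → Q holds, so Q follows.

S(y).


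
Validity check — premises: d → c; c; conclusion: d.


This is affirming the consequent (fallacy). There exist truth assignments where the premises are all true but the conclusion is false.

Invalid.


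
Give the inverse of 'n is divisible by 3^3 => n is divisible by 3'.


The inverse of (P → Q) is (¬P → ¬Q). It is equivalent to the converse, not to the original.
Here P = 'n is divisible by 3^3' and Q = 'n is divisible by 3'.

If not (n is divisible by 3^3), then not (n is divisible by 3).


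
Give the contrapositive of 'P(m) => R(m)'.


The contrapositive of (P → Q) is (¬Q → ¬P); it is logically equivalent to the original.
Here P = 'P(m)' and Q = 'R(m)'.

If not (R(m)), then not (P(m)).


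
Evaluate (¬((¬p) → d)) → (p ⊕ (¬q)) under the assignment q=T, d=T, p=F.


Substitute q=T, d=T, p=F:
¬p = T
(¬p) → d = T → T = T
¬((¬p) → d) = F
¬q = F
p ⊕ (¬q) = F ⊕ F = F
(¬((¬p) → d)) → (p ⊕ (¬q)) = F → F = T

T


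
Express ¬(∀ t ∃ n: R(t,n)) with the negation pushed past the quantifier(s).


Negation flips each quantifier (∀↔∃) and negates the inner predicate.
¬(∀ t ∃ n: φ) = ∃ t ∀ n: ¬φ.

∃ t ∀ n: ¬(R(t,n))


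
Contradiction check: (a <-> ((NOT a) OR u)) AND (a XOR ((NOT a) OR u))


Truth table over {a, u}:
a | u | φ
---------
F | F | F
T | F | F
F | T | F
T | T | F
Every row is false.

Yes, it is a contradiction.


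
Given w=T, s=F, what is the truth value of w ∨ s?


Disjunction is false only when both operands are false.
Substitute: w=T, s=F.
T ∨ F evaluates to T.

T


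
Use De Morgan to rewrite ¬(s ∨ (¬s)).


De Morgan: the negation of a disjunction is the conjunction of the negations.
Distribute ¬ across ∨, flipping it to ∧, and negate each literal.

(¬s) ∧ s


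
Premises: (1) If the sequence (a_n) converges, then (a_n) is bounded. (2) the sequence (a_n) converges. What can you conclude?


Modus ponens: from (P → Q) and P, infer Q.
P = 'the sequence (a_n) converges' is asserted, and P → Q holds, so Q follows.

(a_n) is bounded.


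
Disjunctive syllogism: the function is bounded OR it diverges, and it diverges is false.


Disjunctive syllogism: from (P ∨ Q) and ¬P, infer Q.
One disjunct, 'it diverges', is ruled out; the other must hold.

the function is bounded


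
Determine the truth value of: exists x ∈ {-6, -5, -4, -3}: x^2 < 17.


Evaluate the predicate on each element: -6:False, -5:False, -4:True, -3:True.
Witness x = -4 satisfies the predicate.

True


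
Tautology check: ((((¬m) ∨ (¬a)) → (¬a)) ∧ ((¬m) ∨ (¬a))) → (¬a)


Build the truth table over {a, m}:
a | m | φ
---------
F | F | T
T | F | T
F | T | T
T | T | T
Every row evaluates to true.

Yes, it is a tautology.


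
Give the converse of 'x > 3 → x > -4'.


The converse of (P → Q) is (Q → P). It is not in general equivalent to the original.
Here P = 'x > 3' and Q = 'x > -4'.

If x > -4, then x > 3.


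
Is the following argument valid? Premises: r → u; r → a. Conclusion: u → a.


This is (no valid rule). There exist truth assignments where the premises are all true but the conclusion is false.

Invalid.


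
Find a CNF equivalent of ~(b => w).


Step 1: Rewrite b → w as ¬b ∨ w.
Step 2: Negate: ¬(¬b ∨ w) = b ∧ ¬w (De Morgan + double negation).

b & (~w)


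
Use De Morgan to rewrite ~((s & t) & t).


De Morgan: the negation of a conjunction is the disjunction of the negations.
Distribute ~ across &, flipping it to |, and negate each literal.

((~s) | (~t)) | (~t)


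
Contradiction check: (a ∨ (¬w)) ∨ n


Truth table over {a, n, w}:
a | n | w | φ
-------------
F | F | F | T
T | F | F | T
F | T | F | T
T | T | F | T
F | F | T | F
T | F | T | T
F | T | T | T
T | T | T | T
Satisfying assignment at row 1: a=F, n=F, w=F gives T.

No, it is not a contradiction.


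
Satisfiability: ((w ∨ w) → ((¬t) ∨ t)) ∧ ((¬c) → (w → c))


Search for a satisfying assignment over {c, t, w}.
Try c=F, t=F, w=F: the formula evaluates to T.
A satisfying assignment exists.

Satisfiable.


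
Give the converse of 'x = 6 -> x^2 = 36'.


The converse of (P → Q) is (Q → P). It is not in general equivalent to the original.
Here P = 'x = 6' and Q = 'x^2 = 36'.

If x^2 = 36, then x = 6.


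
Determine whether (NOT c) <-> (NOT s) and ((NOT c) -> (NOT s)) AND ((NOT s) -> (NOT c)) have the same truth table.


Compare truth tables:
c | s | φ | ψ
-------------
F | F | T | T
T | F | F | F
F | T | F | F
T | T | T | T
The columns φ and ψ agree on every row.

Yes, they are logically equivalent.


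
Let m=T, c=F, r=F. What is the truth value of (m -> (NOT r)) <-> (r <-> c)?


Substitute m=T, c=F, r=F:
NOT r = T
m -> (NOT r) = T -> T = T
r <-> c = F <-> F = T
(m -> (NOT r)) <-> (r <-> c) = T <-> T = T

T


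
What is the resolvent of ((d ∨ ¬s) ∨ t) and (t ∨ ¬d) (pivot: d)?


The clauses contain complementary literals d and ¬d.
Resolution eliminates this pair and disjoins the remaining literals (merging duplicates).

(¬s ∨ t)


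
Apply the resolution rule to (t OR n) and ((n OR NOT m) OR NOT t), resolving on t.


The clauses contain complementary literals t and NOTt.
Resolution eliminates this pair and disjoins the remaining literals (merging duplicates).

(n OR NOT m)


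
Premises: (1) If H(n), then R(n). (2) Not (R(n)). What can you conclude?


Modus tollens: from (P → Q) and ¬Q, infer ¬P.
Q = 'R(n)' is denied; since P → Q, P must also fail.

Not (H(n)).


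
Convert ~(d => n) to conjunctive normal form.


Step 1: Rewrite d → n as ¬d ∨ n.
Step 2: Negate: ¬(¬d ∨ n) = d ∧ ¬n (De Morgan + double negation).

d & (~n)


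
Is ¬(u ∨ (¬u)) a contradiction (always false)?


Truth table over {u}:
u | φ
-----
F | F
T | F
Every row is false.

Yes, it is a contradiction.


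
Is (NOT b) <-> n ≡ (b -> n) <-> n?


Compare truth tables:
b | n | φ | ψ
-------------
F | F | F | F
T | F | T | T
F | T | T | T
T | T | F | T
They differ at row 4 (b=T, n=T): φ=F but ψ=T.

No, they are not logically equivalent.


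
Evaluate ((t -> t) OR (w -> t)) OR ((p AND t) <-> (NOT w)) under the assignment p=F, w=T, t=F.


Substitute p=F, w=T, t=F:
t -> t = F -> F = T
w -> t = T -> F = F
(t -> t) OR (w -> t) = T OR F = T
p AND t = F AND F = F
NOT w = F
(p AND t) <-> (NOT w) = F <-> F = T
((t -> t) OR (w -> t)) OR ((p AND t) <-> (NOT w)) = T OR T = T

T


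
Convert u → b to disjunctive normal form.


Step 1: Rewrite u → b as ¬u ∨ b.

(¬u) ∨ b


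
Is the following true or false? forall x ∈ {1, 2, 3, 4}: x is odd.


Evaluate the predicate on each element: 1:True, 2:False, 3:True, 4:False.
Counterexample x = 2 fails the predicate.

False


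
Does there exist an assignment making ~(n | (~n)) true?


Check all 2 assignments over {n}:
n | φ
-----
False | False
True | False
No assignment makes the formula true.

Unsatisfiable.


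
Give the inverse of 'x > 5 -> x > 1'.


The inverse of (P → Q) is (¬P → ¬Q). It is equivalent to the converse, not to the original.
Here P = 'x > 5' and Q = 'x > 1'.

If not (x > 5), then not (x > 1).


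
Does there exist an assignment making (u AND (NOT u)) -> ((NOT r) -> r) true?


Search for a satisfying assignment over {r, u}.
Try r=F, u=F: the formula evaluates to T.
A satisfying assignment exists.

Satisfiable.


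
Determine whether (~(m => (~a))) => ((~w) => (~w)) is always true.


Build the truth table over {a, m, w}:
a | m | w | φ
-------------
False | False | False | True
True | False | False | True
False | True | False | True
True | True | False | True
False | False | True | True
True | False | True | True
False | True | True | True
True | True | True | True
Every row evaluates to true.

Yes, it is a tautology.


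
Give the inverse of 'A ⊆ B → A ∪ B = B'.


The inverse of (P → Q) is (¬P → ¬Q). It is equivalent to the converse, not to the original.
Here P = 'A ⊆ B' and Q = 'A ∪ B = B'.

If not (A ⊆ B), then not (A ∪ B = B).


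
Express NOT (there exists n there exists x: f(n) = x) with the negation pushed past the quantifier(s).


Negation flips each quantifier (∀↔∃) and negates the inner predicate.
¬(there exists n there exists x: φ) = for all n for all x: ¬φ.

for all n for all x: NOT(f(n) = x)


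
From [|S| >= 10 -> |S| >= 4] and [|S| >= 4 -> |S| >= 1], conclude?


Hypothetical syllogism: from (P → Q) and (Q → R), infer (P → R).
Chain the two implications through the shared middle term '|S| >= 4'.

|S| >= 10 -> |S| >= 1


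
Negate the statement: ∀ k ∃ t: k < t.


Negation flips each quantifier (∀↔∃) and negates the inner predicate.
¬(∀ k ∃ t: φ) = ∃ k ∀ t: ¬φ.

∃ k ∀ t: ¬(k < t)


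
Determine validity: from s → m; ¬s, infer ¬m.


This is denying the antecedent (fallacy). There exist truth assignments where the premises are all true but the conclusion is false.

Invalid.


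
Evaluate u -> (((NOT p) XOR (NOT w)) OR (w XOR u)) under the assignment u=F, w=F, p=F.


Substitute u=F, w=F, p=F:
NOT p = T
NOT w = T
(NOT p) XOR (NOT w) = T XOR T = F
w XOR u = F XOR F = F
((NOT p) XOR (NOT w)) OR (w XOR u) = F OR F = F
u -> (((NOT p) XOR (NOT w)) OR (w XOR u)) = F -> F = T

T


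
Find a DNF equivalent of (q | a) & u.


Step 1: Distribute ∧ over ∨: (q ∨ a) ∧ u = (q ∧ u) ∨ (a ∧ u).

(q & u) | (a & u)


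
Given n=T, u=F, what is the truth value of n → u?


Implication is false only when antecedent is true and consequent is false.
Substitute: n=T, u=F.
T → F evaluates to F.

F


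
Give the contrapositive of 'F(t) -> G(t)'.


The contrapositive of (P → Q) is (¬Q → ¬P); it is logically equivalent to the original.
Here P = 'F(t)' and Q = 'G(t)'.

If not (G(t)), then not (F(t)).


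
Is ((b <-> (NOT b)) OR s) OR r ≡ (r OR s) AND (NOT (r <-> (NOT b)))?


Compare truth tables:
b | r | s | φ | ψ
-----------------
F | F | F | F | F
T | F | F | F | F
F | T | F | T | F
T | T | F | T | T
F | F | T | T | T
T | F | T | T | F
F | T | T | T | F
T | T | T | T | T
They differ at row 3 (b=F, r=T, s=F): φ=T but ψ=F.

No, they are not logically equivalent.


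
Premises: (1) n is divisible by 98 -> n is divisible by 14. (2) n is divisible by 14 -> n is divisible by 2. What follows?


Hypothetical syllogism: from (P → Q) and (Q → R), infer (P → R).
Chain the two implications through the shared middle term 'n is divisible by 14'.

n is divisible by 98 -> n is divisible by 2


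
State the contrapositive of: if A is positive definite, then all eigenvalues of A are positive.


The contrapositive of (P → Q) is (¬Q → ¬P); it is logically equivalent to the original.
Here P = 'A is positive definite' and Q = 'all eigenvalues of A are positive'.

If not (all eigenvalues of A are positive), then not (A is positive definite).


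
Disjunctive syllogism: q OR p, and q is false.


Disjunctive syllogism: from (P ∨ Q) and ¬P, infer Q.
One disjunct, 'q', is ruled out; the other must hold.

p


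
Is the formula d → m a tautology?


Build the truth table over {d, m}:
d | m | φ
---------
F | F | T
T | F | F
F | T | T
T | T | T
Counterexample at row 2: with d=T, m=F, the formula is F.

No, it is not a tautology.


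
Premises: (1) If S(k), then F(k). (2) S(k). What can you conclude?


Modus ponens: from (P → Q) and P, infer Q.
P = 'S(k)' is asserted, and P → Q holds, so Q follows.

F(k).


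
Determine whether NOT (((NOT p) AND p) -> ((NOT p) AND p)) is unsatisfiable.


Truth table over {p}:
p | φ
-----
F | F
T | F
Every row is false.

Yes, it is a contradiction.
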